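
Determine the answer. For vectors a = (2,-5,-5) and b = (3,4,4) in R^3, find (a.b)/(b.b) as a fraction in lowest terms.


Projection coefficient = (a . b) / (b . b)
a . b = 2*3 + (-5)*4 + (-5)*4
= 6 + (-20) + (-20) = -34
b . b = 3^2 + 4^2 + 4^2
= 9 + 16 + 16 = 41
Coefficient = -34/41
In lowest terms: -34/41


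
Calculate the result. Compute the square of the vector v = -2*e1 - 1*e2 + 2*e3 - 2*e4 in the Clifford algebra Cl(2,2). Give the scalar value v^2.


v^2 = sum of c_i^2 * e_i^2
Positive signature terms (e_i^2 = +1): (-2)^2 + (-1)^2 = 5
Negative signature terms (e_j^2 = -1): 2^2 + (-2)^2 = 8
v^2 = 5 - 8 = -3


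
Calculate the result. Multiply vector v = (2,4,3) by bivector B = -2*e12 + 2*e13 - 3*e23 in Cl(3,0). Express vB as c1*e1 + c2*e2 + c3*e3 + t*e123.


vB has grade-1 (vector) and grade-3 (trivector) parts: vB = (v _| B) + (v ^ B).
Vector part <vB>_1:
  e1: -v2*b12 - v3*b13 = -(4)*(-2) - (3)*(2) = 2
  e2: v1*b12 - v3*b23 = (2)*(-2) - (3)*(-3) = 5
  e3: v1*b13 + v2*b23 = (2)*(2) + (4)*(-3) = -8
Trivector part <vB>_3:
  e123: v1*b23 - v2*b13 + v3*b12 = (2)*(-3) - (4)*(2) + (3)*(-2) = -20
vB = 2*e1 + 5*e2 - 8*e3 - 20*e123


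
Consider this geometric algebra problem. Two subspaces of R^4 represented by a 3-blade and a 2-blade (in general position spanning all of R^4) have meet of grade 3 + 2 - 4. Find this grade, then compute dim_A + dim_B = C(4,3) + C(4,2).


Meet grade = grade(A) + grade(B) - n
= 3 + 2 - 4 = 1
C(4,3) = 4
C(4,2) = 6
dim_A + dim_B = 4 + 6 = 10


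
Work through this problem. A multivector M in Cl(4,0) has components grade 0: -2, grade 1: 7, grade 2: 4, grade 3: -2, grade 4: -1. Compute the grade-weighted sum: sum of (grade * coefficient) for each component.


Grade-weighted sum = sum of grade_k * coefficient_k
0*(-2) = 0
1*7 = 7
2*4 = 8
3*(-2) = -6
4*(-1) = -4
Total = 0 + 7 + 8 + (-6) + (-4) = 5


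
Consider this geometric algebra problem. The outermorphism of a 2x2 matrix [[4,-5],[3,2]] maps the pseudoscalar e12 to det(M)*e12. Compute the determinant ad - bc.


The outermorphism of a linear map f sends e1^e2 to f(e1)^f(e2).
f(e1) = 4*e1 + 3*e2
f(e2) = -5*e1 + 2*e2
f(e1) ^ f(e2) = (4*e1 + 3*e2) ^ (-5*e1 + 2*e2)
= 4*2*e12 + 3*(-5)*e21
= (8 - (-15))*e12
= 23*e12
Coefficient = 23


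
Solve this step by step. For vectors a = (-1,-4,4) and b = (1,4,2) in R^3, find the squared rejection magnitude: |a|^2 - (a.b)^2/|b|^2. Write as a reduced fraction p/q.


|a|^2 = (-1)^2 + (-4)^2 + 4^2 = 33
|b|^2 = 1^2 + 4^2 + 2^2 = 21
a . b = (-1)*1 + (-4)*4 + 4*2 = -9
(a.b)^2 = (-9)^2 = 81
|rej|^2 = 33 - 81/21
= (693 - 81)/21
= 612/21
In lowest terms: 204/7


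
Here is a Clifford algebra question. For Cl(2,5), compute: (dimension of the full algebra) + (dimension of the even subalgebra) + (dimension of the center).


n = 2 + 5 = 7
Total dim = 2^7 = 128
Even subalgebra dim = 2^6 = 64
n is odd, so center dim = 2
Sum = 128 + 64 + 2 = 194


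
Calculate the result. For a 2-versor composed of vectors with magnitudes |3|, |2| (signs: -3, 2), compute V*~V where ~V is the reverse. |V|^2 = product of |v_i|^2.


Each vector v_i has |v_i|^2 = s_i^2
Squared scales: (-3)^2 = 9, 2^2 = 4
|V|^2 = 9 * 4
= 36


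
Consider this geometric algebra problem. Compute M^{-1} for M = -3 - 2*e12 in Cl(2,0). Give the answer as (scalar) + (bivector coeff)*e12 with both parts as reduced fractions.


M = -3 - 2*e12, where e12^2 = -1.
Since M commutes with its reverse ~M = a - b*e12, M * ~M = a^2 - b^2*e12^2 = a^2 + b^2.
So M^{-1} = ~M / (a^2 + b^2) = (a - b*e12)/(a^2 + b^2).
a^2 + b^2 = 9 + 4 = 13
Scalar part = -3/13 = -3/13
Bivector coeff = 2/13 = 2/13
M^{-1} = -3/13 + 2/13*e12


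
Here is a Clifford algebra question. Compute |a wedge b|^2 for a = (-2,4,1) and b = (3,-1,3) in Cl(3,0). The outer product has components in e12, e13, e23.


a wedge b = (a1*b2 - a2*b1)*e12 + (a1*b3 - a3*b1)*e13 + (a2*b3 - a3*b2)*e23
e12 coeff: (-2)*(-1) - 4*3 = 2 - 12 = -10
e13 coeff: (-2)*3 - 1*3 = -6 - 3 = -9
e23 coeff: 4*3 - 1*(-1) = 12 - (-1) = 13
|a wedge b|^2 = (-10)^2 + (-9)^2 + 13^2
= 100 + 81 + 169
= 350


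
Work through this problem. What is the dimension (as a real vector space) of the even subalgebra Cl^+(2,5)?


Even subalgebra dimension = 2^(n-1)
n = 2 + 5 = 7
2^(7 - 1) = 2^6 = 64
Verification: sum of C(7,k) for even k = 1 + 21 + 35 + 7 = 64
Result = 64


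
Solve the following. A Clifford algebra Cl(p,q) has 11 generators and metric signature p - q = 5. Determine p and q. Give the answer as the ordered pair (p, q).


We need p + q = 11 and p - q = 5.
Adding: 2p = 11 + 5 = 16, so p = 8.
Then q = 11 - 8 = 3.
(p, q) = (8, 3)


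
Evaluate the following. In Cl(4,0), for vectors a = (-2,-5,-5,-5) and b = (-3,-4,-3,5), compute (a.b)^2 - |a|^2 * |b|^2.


a . b = (-2)*(-3) + (-5)*(-4) + (-5)*(-3) + (-5)*5
= 6 + 20 + 15 + (-25) = 16
|a|^2 = (-2)^2 + (-5)^2 + (-5)^2 + (-5)^2 = 79
|b|^2 = (-3)^2 + (-4)^2 + (-3)^2 + 5^2 = 59
(a.b)^2 = 16^2 = 256
|a|^2 * |b|^2 = 79 * 59 = 4661
Result = 256 - 4661 = -4405


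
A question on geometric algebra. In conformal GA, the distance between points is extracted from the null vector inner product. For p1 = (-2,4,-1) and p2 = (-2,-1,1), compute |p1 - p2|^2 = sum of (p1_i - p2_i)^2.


p1 - p2 = (0, 5, -2)
|p1 - p2|^2 = 0^2 + 5^2 + (-2)^2
= 0 + 25 + 4
= 29


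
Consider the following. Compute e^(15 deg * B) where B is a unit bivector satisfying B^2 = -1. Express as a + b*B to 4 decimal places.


For a unit bivector B with B^2 = -1, the exponential series gives
e^(theta*B) = cos(theta) + sin(theta)*B (the GA analogue of Euler's formula).
theta = 15 degrees = 0.261799 rad
cos(15 deg) = 0.9659
sin(15 deg) = 0.2588
exp(theta*B) = 0.9659 + 0.2588*B


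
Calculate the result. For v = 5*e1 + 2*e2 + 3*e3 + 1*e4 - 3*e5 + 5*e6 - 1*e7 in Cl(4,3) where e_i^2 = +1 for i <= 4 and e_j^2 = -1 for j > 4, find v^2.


v^2 = sum of c_i^2 * e_i^2
Positive signature terms (e_i^2 = +1): 5^2 + 2^2 + 3^2 + 1^2 = 39
Negative signature terms (e_j^2 = -1): (-3)^2 + 5^2 + (-1)^2 = 35
v^2 = 39 - 35 = 4


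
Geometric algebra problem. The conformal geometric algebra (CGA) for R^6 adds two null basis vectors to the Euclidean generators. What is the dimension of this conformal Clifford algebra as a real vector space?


The conformal model of R^6 uses Cl(7,1): the 6 Euclidean generators plus two extra orthogonal generators e+ (e+^2 = +1) and e- (e-^2 = -1), from which the null vectors e0, einf are built.
Number of generators m = 6 + 2 = 8.
dim Cl(p,q) = 2^m = 2^8 = 256


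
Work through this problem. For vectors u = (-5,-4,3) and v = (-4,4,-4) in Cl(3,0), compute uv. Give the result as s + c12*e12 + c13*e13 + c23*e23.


In Cl(3,0): e_i^2 = 1, e_ie_j = -e_je_i for i != j.
Scalar part = u . v = (-5)*(-4) + (-4)*4 + 3*(-4)
= 20 + (-16) + (-12) = -8
e12 coeff = (-5)*4 - (-4)*(-4) = -20 - 16 = -36
e13 coeff = (-5)*(-4) - 3*(-4) = 20 - (-12) = 32
e23 coeff = (-4)*(-4) - 3*4 = 16 - 12 = 4
uv = -8 - 36*e12 + 32*e13 + 4*e23


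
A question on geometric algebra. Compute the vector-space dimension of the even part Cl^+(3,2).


Even subalgebra dimension = 2^(n-1)
n = 3 + 2 = 5
2^(5 - 1) = 2^4 = 16
Verification: sum of C(5,k) for even k = 1 + 10 + 5 = 16
Result = 16


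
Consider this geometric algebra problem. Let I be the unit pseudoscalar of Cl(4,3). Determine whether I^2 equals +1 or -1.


The pseudoscalar I = e1...e_n (product of all n generators) of Cl(p,q) satisfies I^2 = (-1)^(q + n(n-1)/2).
p = 4, q = 3, n = p + q = 7
n(n-1)/2 = 7 * 6 / 2 = 21
Exponent = q + n(n-1)/2 = 3 + 21 = 24
I^2 = (-1)^24 = +1


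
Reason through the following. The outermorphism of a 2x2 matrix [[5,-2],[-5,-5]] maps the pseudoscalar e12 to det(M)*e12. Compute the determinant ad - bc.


The outermorphism of a linear map f sends e1^e2 to f(e1)^f(e2).
f(e1) = 5*e1 - 5*e2
f(e2) = -2*e1 - 5*e2
f(e1) ^ f(e2) = (5*e1 - 5*e2) ^ (-2*e1 - 5*e2)
= 5*(-5)*e12 + (-5)*(-2)*e21
= (-25 - 10)*e12
= -35*e12
Coefficient = -35


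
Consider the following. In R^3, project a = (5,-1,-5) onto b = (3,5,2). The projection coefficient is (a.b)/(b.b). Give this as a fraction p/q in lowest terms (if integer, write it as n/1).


Projection coefficient = (a . b) / (b . b)
a . b = 5*3 + (-1)*5 + (-5)*2
= 15 + (-5) + (-10) = 0
b . b = 3^2 + 5^2 + 2^2
= 9 + 25 + 4 = 38
Coefficient = 0/38
In lowest terms: 0/1


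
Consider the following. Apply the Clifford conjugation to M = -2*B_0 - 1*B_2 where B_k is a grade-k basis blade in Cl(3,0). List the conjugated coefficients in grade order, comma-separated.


Clifford conjugate sign for grade k: (-1)^(k(k+1)/2)
Grade 0: (-1)^(0*1/2) = (-1)^0 = 1, coeff -2 -> -2
Grade 2: (-1)^(2*3/2) = (-1)^3 = -1, coeff -1 -> 1
Conjugated coefficients: -2, 1


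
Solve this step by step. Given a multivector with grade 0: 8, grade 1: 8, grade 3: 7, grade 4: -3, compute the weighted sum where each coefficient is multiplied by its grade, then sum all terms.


Grade-weighted sum = sum of grade_k * coefficient_k
0*8 = 0
1*8 = 8
3*7 = 21
4*(-3) = -12
Total = 0 + 8 + 21 + (-12) = 17


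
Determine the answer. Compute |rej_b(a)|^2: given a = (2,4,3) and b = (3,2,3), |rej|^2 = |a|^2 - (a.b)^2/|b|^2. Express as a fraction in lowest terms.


|a|^2 = 2^2 + 4^2 + 3^2 = 29
|b|^2 = 3^2 + 2^2 + 3^2 = 22
a . b = 2*3 + 4*2 + 3*3 = 23
(a.b)^2 = 23^2 = 529
|rej|^2 = 29 - 529/22
= (638 - 529)/22
= 109/22
In lowest terms: 109/22


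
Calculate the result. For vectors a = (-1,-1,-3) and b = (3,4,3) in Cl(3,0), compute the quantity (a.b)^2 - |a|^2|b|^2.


a . b = (-1)*3 + (-1)*4 + (-3)*3
= -3 + (-4) + (-9) = -16
|a|^2 = (-1)^2 + (-1)^2 + (-3)^2 = 11
|b|^2 = 3^2 + 4^2 + 3^2 = 34
(a.b)^2 = (-16)^2 = 256
|a|^2 * |b|^2 = 11 * 34 = 374
Result = 256 - 374 = -118


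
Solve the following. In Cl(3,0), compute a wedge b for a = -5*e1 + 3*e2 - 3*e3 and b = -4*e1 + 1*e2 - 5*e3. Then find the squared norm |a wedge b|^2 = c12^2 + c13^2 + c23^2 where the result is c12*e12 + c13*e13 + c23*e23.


a wedge b = (a1*b2 - a2*b1)*e12 + (a1*b3 - a3*b1)*e13 + (a2*b3 - a3*b2)*e23
e12 coeff: (-5)*1 - 3*(-4) = -5 - (-12) = 7
e13 coeff: (-5)*(-5) - (-3)*(-4) = 25 - 12 = 13
e23 coeff: 3*(-5) - (-3)*1 = -15 - (-3) = -12
|a wedge b|^2 = 7^2 + 13^2 + (-12)^2
= 49 + 169 + 144
= 362


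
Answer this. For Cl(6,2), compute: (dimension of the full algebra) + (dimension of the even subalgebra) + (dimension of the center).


n = 6 + 2 = 8
Total dim = 2^8 = 256
Even subalgebra dim = 2^7 = 128
n is even, so center dim = 1
Sum = 256 + 128 + 1 = 385


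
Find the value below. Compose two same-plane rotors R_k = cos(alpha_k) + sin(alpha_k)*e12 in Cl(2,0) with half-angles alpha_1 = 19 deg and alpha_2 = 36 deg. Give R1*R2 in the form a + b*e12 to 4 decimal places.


Same-plane rotors commute and their half-angles add:
R1*R2 = cos(a1 + a2) + sin(a1 + a2)*e12.
a1 + a2 = 19 + 36 = 55 deg
cos(55 deg) = 0.5736
sin(55 deg) = 0.8192
R1*R2 = 0.5736 + 0.8192*e12


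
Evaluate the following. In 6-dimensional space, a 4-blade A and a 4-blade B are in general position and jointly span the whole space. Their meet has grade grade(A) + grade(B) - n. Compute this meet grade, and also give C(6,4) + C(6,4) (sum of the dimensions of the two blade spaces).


Meet grade = grade(A) + grade(B) - n
= 4 + 4 - 6 = 2
C(6,4) = 15
C(6,4) = 15
dim_A + dim_B = 15 + 15 = 30


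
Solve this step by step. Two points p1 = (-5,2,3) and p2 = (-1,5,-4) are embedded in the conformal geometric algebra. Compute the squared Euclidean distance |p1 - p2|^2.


p1 - p2 = (-4, -3, 7)
|p1 - p2|^2 = (-4)^2 + (-3)^2 + 7^2
= 16 + 9 + 49
= 74


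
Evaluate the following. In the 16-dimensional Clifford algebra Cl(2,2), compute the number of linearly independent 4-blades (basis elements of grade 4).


Number of grade-k basis blades in Cl(p,q) with n = p + q is C(n, k).
n = 2 + 2 = 4
C(4, 4) = 4! / (4! * 0!)
= 24 / (24 * 1)
= 1


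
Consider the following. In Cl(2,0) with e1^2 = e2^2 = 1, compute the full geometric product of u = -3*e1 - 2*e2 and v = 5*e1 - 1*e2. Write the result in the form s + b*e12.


Expand: (-3*e1 - 2*e2)(5*e1 - 1*e2)
= (-3)*5*e1e1 + (-3)*(-1)*e1e2 + (-2)*5*e2e1 + (-2)*(-1)*e2e2
Using e1^2 = e2^2 = 1, e2e1 = -e1e2:
Scalar part s = (-3)*5 + (-2)*(-1) = -15 + 2 = -13
Bivector part b = (-3)*(-1) - (-2)*5 = 3 - (-10) = 13
uv = -13 + 13*e12


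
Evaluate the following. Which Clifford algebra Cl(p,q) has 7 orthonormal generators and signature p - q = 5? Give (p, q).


We need p + q = 7 and p - q = 5.
Adding: 2p = 7 + 5 = 12, so p = 6.
Then q = 7 - 6 = 1.
(p, q) = (6, 1)


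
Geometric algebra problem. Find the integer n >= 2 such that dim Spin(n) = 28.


dim Spin(n) = dim so(n) = n(n-1)/2.
Solve n(n-1)/2 = 28, i.e. n^2 - n - 56 = 0.
Discriminant = 1 + 8*28 = 225
n = (1 + sqrt(225))/2 = (1 + 15)/2 = 8


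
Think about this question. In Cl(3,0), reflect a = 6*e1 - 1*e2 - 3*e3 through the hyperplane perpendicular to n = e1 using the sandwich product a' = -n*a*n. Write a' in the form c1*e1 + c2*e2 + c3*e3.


Reflection formula: a' = -n*a*n, with n = e1 (unit vector, n^2 = 1).
For reflection through hyperplane perp to e1:
The component along e1 flips sign, others stay.
a = (6, -1, -3)
a' = (-6, -1, -3)
a' = -6*e1 - 1*e2 - 3*e3


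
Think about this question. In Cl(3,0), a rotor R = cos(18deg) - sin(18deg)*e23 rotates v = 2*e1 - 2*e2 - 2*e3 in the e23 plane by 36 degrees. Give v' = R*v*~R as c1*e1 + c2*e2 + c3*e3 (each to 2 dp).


Rotor R = cos(18deg) - sin(18deg)*e23
Rotation angle theta = 2 * 18 = 36 degrees in the e23 plane (e2 -> e3).
The component perpendicular to the plane (e1) is invariant: v'_1 = v1 = 2.00
cos(36deg) = 0.8090, sin(36deg) = 0.5878
v'_2 = v2*cos(theta) - v3*sin(theta) = -2*0.8090 - (-2)*0.5878 = -0.44
v'_3 = v2*sin(theta) + v3*cos(theta) = -2*0.5878 + (-2)*0.8090 = -2.79
v' = 2.00*e1 - 0.44*e2 - 2.79*e3


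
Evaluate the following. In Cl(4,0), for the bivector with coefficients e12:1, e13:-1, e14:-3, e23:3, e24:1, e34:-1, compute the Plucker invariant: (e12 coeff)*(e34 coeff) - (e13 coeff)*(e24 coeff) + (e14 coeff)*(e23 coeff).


Plucker relation: af - be + cd
a*f = 1*(-1) = -1
b*e = (-1)*1 = -1
c*d = (-3)*3 = -9
af - be + cd = -1 - (-1) + (-9)
= -9


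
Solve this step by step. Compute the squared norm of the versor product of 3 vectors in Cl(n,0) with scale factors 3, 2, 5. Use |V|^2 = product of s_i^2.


Each vector v_i has |v_i|^2 = s_i^2
Squared scales: 3^2 = 9, 2^2 = 4, 5^2 = 25
|V|^2 = 9 * 4 * 25
= 900


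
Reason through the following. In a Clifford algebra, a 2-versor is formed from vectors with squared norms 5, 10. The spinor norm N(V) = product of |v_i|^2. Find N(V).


Spinor norm N(V) = |v1|^2 * |v2|^2 * ... * |v2|^2
= 5 * 10
Running product: 5, 50
N(V) = 50


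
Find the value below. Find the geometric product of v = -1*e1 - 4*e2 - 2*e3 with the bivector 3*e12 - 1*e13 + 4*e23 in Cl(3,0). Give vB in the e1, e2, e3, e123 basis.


vB has grade-1 (vector) and grade-3 (trivector) parts: vB = (v _| B) + (v ^ B).
Vector part <vB>_1:
  e1: -v2*b12 - v3*b13 = -(-4)*(3) - (-2)*(-1) = 10
  e2: v1*b12 - v3*b23 = (-1)*(3) - (-2)*(4) = 5
  e3: v1*b13 + v2*b23 = (-1)*(-1) + (-4)*(4) = -15
Trivector part <vB>_3:
  e123: v1*b23 - v2*b13 + v3*b12 = (-1)*(4) - (-4)*(-1) + (-2)*(3) = -14
vB = 10*e1 + 5*e2 - 15*e3 - 14*e123


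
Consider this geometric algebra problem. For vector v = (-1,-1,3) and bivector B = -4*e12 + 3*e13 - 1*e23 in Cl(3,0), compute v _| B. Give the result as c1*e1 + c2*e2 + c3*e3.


Left contraction v _| B = <vB>_1 (grade-1 part of the geometric product vB).
Using e1_|e12 = e2, e2_|e12 = -e1, e1_|e13 = e3, e3_|e13 = -e1, e2_|e23 = e3, e3_|e23 = -e2:
e1 coeff: -v2*b12 - v3*b13 = -(-1)*(-4) - (3)*(3) = -13
e2 coeff: v1*b12 - v3*b23 = (-1)*(-4) - (3)*(-1) = 7
e3 coeff: v1*b13 + v2*b23 = (-1)*(3) + (-1)*(-1) = -2
v _| B = -13*e1 + 7*e2 - 2*e3


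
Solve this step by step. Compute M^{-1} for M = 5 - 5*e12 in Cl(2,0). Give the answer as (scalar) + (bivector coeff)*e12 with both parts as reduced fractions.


M = 5 - 5*e12, where e12^2 = -1.
Since M commutes with its reverse ~M = a - b*e12, M * ~M = a^2 - b^2*e12^2 = a^2 + b^2.
So M^{-1} = ~M / (a^2 + b^2) = (a - b*e12)/(a^2 + b^2).
a^2 + b^2 = 25 + 25 = 50
Scalar part = 5/50 = 1/10
Bivector coeff = 5/50 = 1/10
M^{-1} = 1/10 + 1/10*e12


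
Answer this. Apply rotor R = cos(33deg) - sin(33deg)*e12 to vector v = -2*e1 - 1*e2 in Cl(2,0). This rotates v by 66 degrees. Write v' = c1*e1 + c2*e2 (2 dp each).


Rotor R = cos(33deg) - sin(33deg)*e12
Rotation angle theta = 2 * 33 = 66 degrees
v' = R*v*~R rotates v by theta.
cos(66deg) = 0.4067, sin(66deg) = 0.9135
v'_1 = -2*cos(66deg) - (-1)*sin(66deg)
= -2*0.4067 - (-1)*0.9135
= 0.10
v'_2 = -2*sin(66deg) + (-1)*cos(66deg)
= -2*0.9135 + (-1)*0.4067
= -2.23
v' = 0.10*e1 - 2.23*e2


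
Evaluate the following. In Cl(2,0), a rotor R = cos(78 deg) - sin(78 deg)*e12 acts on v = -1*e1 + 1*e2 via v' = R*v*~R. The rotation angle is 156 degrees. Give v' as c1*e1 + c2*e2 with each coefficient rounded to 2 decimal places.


Rotor R = cos(78deg) - sin(78deg)*e12
Rotation angle theta = 2 * 78 = 156 degrees
v' = R*v*~R rotates v by theta.
cos(156deg) = -0.9135, sin(156deg) = 0.4067
v'_1 = -1*cos(156deg) - 1*sin(156deg)
= -1*(-0.9135) - 1*0.4067
= 0.51
v'_2 = -1*sin(156deg) + 1*cos(156deg)
= -1*0.4067 + 1*(-0.9135)
= -1.32
v' = 0.51*e1 - 1.32*e2


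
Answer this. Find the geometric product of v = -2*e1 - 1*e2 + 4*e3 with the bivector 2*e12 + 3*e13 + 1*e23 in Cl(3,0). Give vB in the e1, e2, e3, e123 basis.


vB has grade-1 (vector) and grade-3 (trivector) parts: vB = (v _| B) + (v ^ B).
Vector part <vB>_1:
  e1: -v2*b12 - v3*b13 = -(-1)*(2) - (4)*(3) = -10
  e2: v1*b12 - v3*b23 = (-2)*(2) - (4)*(1) = -8
  e3: v1*b13 + v2*b23 = (-2)*(3) + (-1)*(1) = -7
Trivector part <vB>_3:
  e123: v1*b23 - v2*b13 + v3*b12 = (-2)*(1) - (-1)*(3) + (4)*(2) = 9
vB = -10*e1 - 8*e2 - 7*e3 + 9*e123


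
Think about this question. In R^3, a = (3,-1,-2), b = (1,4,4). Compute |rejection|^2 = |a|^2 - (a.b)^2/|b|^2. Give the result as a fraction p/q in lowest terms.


|a|^2 = 3^2 + (-1)^2 + (-2)^2 = 14
|b|^2 = 1^2 + 4^2 + 4^2 = 33
a . b = 3*1 + (-1)*4 + (-2)*4 = -9
(a.b)^2 = (-9)^2 = 81
|rej|^2 = 14 - 81/33
= (462 - 81)/33
= 381/33
In lowest terms: 127/11


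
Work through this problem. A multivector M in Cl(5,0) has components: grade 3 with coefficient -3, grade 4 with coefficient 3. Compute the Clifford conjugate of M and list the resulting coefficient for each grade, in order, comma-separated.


Clifford conjugate sign for grade k: (-1)^(k(k+1)/2)
Grade 3: (-1)^(3*4/2) = (-1)^6 = 1, coeff -3 -> -3
Grade 4: (-1)^(4*5/2) = (-1)^10 = 1, coeff 3 -> 3
Conjugated coefficients: -3, 3


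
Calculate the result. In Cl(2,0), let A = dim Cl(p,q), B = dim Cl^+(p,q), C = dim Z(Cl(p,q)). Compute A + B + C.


n = 2 + 0 = 2
Total dim = 2^2 = 4
Even subalgebra dim = 2^1 = 2
n is even, so center dim = 1
Sum = 4 + 2 + 1 = 7


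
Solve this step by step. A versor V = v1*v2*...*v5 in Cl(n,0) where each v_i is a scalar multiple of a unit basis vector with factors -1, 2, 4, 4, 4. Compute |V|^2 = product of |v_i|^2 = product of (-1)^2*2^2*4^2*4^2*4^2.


Each vector v_i has |v_i|^2 = s_i^2
Squared scales: (-1)^2 = 1, 2^2 = 4, 4^2 = 16, 4^2 = 16, 4^2 = 16
|V|^2 = 1 * 4 * 16 * 16 * 16
= 16384


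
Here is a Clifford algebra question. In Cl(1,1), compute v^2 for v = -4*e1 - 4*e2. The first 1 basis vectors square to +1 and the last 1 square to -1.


v^2 = sum of c_i^2 * e_i^2
Positive signature terms (e_i^2 = +1): (-4)^2 = 16
Negative signature terms (e_j^2 = -1): (-4)^2 = 16
v^2 = 16 - 16 = 0


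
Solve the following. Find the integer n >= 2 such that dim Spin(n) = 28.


dim Spin(n) = dim so(n) = n(n-1)/2.
Solve n(n-1)/2 = 28, i.e. n^2 - n - 56 = 0.
Discriminant = 1 + 8*28 = 225
n = (1 + sqrt(225))/2 = (1 + 15)/2 = 8


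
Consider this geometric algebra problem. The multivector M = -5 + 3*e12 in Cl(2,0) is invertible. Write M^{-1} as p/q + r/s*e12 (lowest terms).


M = -5 + 3*e12, where e12^2 = -1.
Since M commutes with its reverse ~M = a - b*e12, M * ~M = a^2 - b^2*e12^2 = a^2 + b^2.
So M^{-1} = ~M / (a^2 + b^2) = (a - b*e12)/(a^2 + b^2).
a^2 + b^2 = 25 + 9 = 34
Scalar part = -5/34 = -5/34
Bivector coeff = -3/34 = -3/34
M^{-1} = -5/34 - 3/34*e12


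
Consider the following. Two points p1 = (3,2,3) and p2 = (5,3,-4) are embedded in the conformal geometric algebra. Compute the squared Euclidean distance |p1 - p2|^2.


p1 - p2 = (-2, -1, 7)
|p1 - p2|^2 = (-2)^2 + (-1)^2 + 7^2
= 4 + 1 + 49
= 54


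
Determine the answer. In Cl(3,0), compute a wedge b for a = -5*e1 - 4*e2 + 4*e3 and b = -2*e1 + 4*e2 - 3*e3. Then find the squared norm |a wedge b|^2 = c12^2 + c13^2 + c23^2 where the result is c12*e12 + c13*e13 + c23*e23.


a wedge b = (a1*b2 - a2*b1)*e12 + (a1*b3 - a3*b1)*e13 + (a2*b3 - a3*b2)*e23
e12 coeff: (-5)*4 - (-4)*(-2) = -20 - 8 = -28
e13 coeff: (-5)*(-3) - 4*(-2) = 15 - (-8) = 23
e23 coeff: (-4)*(-3) - 4*4 = 12 - 16 = -4
|a wedge b|^2 = (-28)^2 + 23^2 + (-4)^2
= 784 + 529 + 16
= 1329


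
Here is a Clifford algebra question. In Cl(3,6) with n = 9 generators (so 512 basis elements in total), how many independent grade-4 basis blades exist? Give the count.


Number of grade-k basis blades in Cl(p,q) with n = p + q is C(n, k).
n = 3 + 6 = 9
C(9, 4) = 9! / (4! * 5!)
= 362880 / (24 * 120)
= 126


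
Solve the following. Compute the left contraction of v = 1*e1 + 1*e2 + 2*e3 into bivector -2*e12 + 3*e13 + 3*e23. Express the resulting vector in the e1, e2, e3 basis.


Left contraction v _| B = <vB>_1 (grade-1 part of the geometric product vB).
Using e1_|e12 = e2, e2_|e12 = -e1, e1_|e13 = e3, e3_|e13 = -e1, e2_|e23 = e3, e3_|e23 = -e2:
e1 coeff: -v2*b12 - v3*b13 = -(1)*(-2) - (2)*(3) = -4
e2 coeff: v1*b12 - v3*b23 = (1)*(-2) - (2)*(3) = -8
e3 coeff: v1*b13 + v2*b23 = (1)*(3) + (1)*(3) = 6
v _| B = -4*e1 - 8*e2 + 6*e3


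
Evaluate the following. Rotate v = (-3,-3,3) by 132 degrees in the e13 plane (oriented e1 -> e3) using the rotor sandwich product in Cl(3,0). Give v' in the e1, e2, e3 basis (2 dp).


Rotor R = cos(66deg) - sin(66deg)*e13
Rotation angle theta = 2 * 66 = 132 degrees in the e13 plane (e1 -> e3).
The component perpendicular to the plane (e2) is invariant: v'_2 = v2 = -3.00
cos(132deg) = -0.6691, sin(132deg) = 0.7431
v'_1 = v1*cos(theta) - v3*sin(theta) = -3*(-0.6691) - 3*0.7431 = -0.22
v'_3 = v1*sin(theta) + v3*cos(theta) = -3*0.7431 + 3*(-0.6691) = -4.24
v' = -0.22*e1 - 3.00*e2 - 4.24*e3


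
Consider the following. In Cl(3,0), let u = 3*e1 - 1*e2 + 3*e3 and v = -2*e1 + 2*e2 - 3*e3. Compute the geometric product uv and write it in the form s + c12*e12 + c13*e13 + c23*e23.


In Cl(3,0): e_i^2 = 1, e_ie_j = -e_je_i for i != j.
Scalar part = u . v = 3*(-2) + (-1)*2 + 3*(-3)
= -6 + (-2) + (-9) = -17
e12 coeff = 3*2 - (-1)*(-2) = 6 - 2 = 4
e13 coeff = 3*(-3) - 3*(-2) = -9 - (-6) = -3
e23 coeff = (-1)*(-3) - 3*2 = 3 - 6 = -3
uv = -17 + 4*e12 - 3*e13 - 3*e23


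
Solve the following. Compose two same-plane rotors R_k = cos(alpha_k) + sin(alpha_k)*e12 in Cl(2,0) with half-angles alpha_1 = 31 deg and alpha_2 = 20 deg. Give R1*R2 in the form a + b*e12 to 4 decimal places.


Same-plane rotors commute and their half-angles add:
R1*R2 = cos(a1 + a2) + sin(a1 + a2)*e12.
a1 + a2 = 31 + 20 = 51 deg
cos(51 deg) = 0.6293
sin(51 deg) = 0.7771
R1*R2 = 0.6293 + 0.7771*e12


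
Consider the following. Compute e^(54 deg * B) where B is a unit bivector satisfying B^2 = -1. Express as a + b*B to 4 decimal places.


For a unit bivector B with B^2 = -1, the exponential series gives
e^(theta*B) = cos(theta) + sin(theta)*B (the GA analogue of Euler's formula).
theta = 54 degrees = 0.942478 rad
cos(54 deg) = 0.5878
sin(54 deg) = 0.8090
exp(theta*B) = 0.5878 + 0.8090*B


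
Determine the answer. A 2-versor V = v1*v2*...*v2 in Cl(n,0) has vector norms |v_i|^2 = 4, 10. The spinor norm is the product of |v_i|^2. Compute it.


Spinor norm N(V) = |v1|^2 * |v2|^2 * ... * |v2|^2
= 4 * 10
Running product: 4, 40
N(V) = 40


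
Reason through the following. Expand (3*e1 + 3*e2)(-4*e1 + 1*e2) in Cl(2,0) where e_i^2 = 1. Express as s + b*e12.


Expand: (3*e1 + 3*e2)(-4*e1 + 1*e2)
= 3*(-4)*e1e1 + 3*1*e1e2 + 3*(-4)*e2e1 + 3*1*e2e2
Using e1^2 = e2^2 = 1, e2e1 = -e1e2:
Scalar part s = 3*(-4) + 3*1 = -12 + 3 = -9
Bivector part b = 3*1 - 3*(-4) = 3 - (-12) = 15
uv = -9 + 15*e12


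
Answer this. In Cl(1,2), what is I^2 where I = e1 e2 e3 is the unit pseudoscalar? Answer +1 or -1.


The pseudoscalar I = e1...e_n (product of all n generators) of Cl(p,q) satisfies I^2 = (-1)^(q + n(n-1)/2).
p = 1, q = 2, n = p + q = 3
n(n-1)/2 = 3 * 2 / 2 = 3
Exponent = q + n(n-1)/2 = 2 + 3 = 5
I^2 = (-1)^5 = -1


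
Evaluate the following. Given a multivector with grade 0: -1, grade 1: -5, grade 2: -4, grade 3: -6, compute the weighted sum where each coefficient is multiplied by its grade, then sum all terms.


Grade-weighted sum = sum of grade_k * coefficient_k
0*(-1) = 0
1*(-5) = -5
2*(-4) = -8
3*(-6) = -18
Total = 0 + (-5) + (-8) + (-18) = -31


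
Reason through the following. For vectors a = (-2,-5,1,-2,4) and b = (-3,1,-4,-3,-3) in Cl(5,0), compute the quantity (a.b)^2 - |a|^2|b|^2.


a . b = (-2)*(-3) + (-5)*1 + 1*(-4) + (-2)*(-3) + 4*(-3)
= 6 + (-5) + (-4) + 6 + (-12) = -9
|a|^2 = (-2)^2 + (-5)^2 + 1^2 + (-2)^2 + 4^2 = 50
|b|^2 = (-3)^2 + 1^2 + (-4)^2 + (-3)^2 + (-3)^2 = 44
(a.b)^2 = (-9)^2 = 81
|a|^2 * |b|^2 = 50 * 44 = 2200
Result = 81 - 2200 = -2119


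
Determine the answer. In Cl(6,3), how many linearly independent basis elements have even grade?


Even subalgebra dimension = 2^(n-1)
n = 6 + 3 = 9
2^(9 - 1) = 2^8 = 256
Verification: sum of C(9,k) for even k = 1 + 36 + 126 + 84 + 9 = 256
Result = 256


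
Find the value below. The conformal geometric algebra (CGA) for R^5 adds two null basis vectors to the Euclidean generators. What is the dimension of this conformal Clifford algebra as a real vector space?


The conformal model of R^5 uses Cl(6,1): the 5 Euclidean generators plus two extra orthogonal generators e+ (e+^2 = +1) and e- (e-^2 = -1), from which the null vectors e0, einf are built.
Number of generators m = 5 + 2 = 7.
dim Cl(p,q) = 2^m = 2^7 = 128


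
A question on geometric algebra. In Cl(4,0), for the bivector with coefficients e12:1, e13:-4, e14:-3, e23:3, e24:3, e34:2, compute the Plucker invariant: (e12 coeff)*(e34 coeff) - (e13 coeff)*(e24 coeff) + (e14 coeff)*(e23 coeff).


Plucker relation: af - be + cd
a*f = 1*2 = 2
b*e = (-4)*3 = -12
c*d = (-3)*3 = -9
af - be + cd = 2 - (-12) + (-9)
= 5


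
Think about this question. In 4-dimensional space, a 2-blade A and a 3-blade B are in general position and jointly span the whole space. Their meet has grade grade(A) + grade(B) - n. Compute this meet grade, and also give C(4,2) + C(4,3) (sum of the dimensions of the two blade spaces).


Meet grade = grade(A) + grade(B) - n
= 2 + 3 - 4 = 1
C(4,2) = 6
C(4,3) = 4
dim_A + dim_B = 6 + 4 = 10


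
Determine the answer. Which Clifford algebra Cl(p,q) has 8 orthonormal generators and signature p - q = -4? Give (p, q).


We need p + q = 8 and p - q = -4.
Adding: 2p = 8 + (-4) = 4, so p = 2.
Then q = 8 - 2 = 6.
(p, q) = (2, 6)


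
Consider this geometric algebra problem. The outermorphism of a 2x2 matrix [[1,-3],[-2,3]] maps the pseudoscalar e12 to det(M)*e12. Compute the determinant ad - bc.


The outermorphism of a linear map f sends e1^e2 to f(e1)^f(e2).
f(e1) = 1*e1 - 2*e2
f(e2) = -3*e1 + 3*e2
f(e1) ^ f(e2) = (1*e1 - 2*e2) ^ (-3*e1 + 3*e2)
= 1*3*e12 + (-2)*(-3)*e21
= (3 - 6)*e12
= -3*e12
Coefficient = -3


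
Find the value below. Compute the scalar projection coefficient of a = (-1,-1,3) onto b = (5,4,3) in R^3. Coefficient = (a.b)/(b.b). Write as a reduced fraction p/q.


Projection coefficient = (a . b) / (b . b)
a . b = (-1)*5 + (-1)*4 + 3*3
= -5 + (-4) + 9 = 0
b . b = 5^2 + 4^2 + 3^2
= 25 + 16 + 9 = 50
Coefficient = 0/50
In lowest terms: 0/1


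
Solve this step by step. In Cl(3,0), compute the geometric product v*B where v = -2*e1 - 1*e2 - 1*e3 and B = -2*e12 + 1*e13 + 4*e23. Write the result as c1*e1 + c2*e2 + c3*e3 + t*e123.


vB has grade-1 (vector) and grade-3 (trivector) parts: vB = (v _| B) + (v ^ B).
Vector part <vB>_1:
  e1: -v2*b12 - v3*b13 = -(-1)*(-2) - (-1)*(1) = -1
  e2: v1*b12 - v3*b23 = (-2)*(-2) - (-1)*(4) = 8
  e3: v1*b13 + v2*b23 = (-2)*(1) + (-1)*(4) = -6
Trivector part <vB>_3:
  e123: v1*b23 - v2*b13 + v3*b12 = (-2)*(4) - (-1)*(1) + (-1)*(-2) = -5
vB = -1*e1 + 8*e2 - 6*e3 - 5*e123


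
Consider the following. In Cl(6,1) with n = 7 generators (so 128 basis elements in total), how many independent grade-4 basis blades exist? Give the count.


Number of grade-k basis blades in Cl(p,q) with n = p + q is C(n, k).
n = 6 + 1 = 7
C(7, 4) = 7! / (4! * 3!)
= 5040 / (24 * 6)
= 35


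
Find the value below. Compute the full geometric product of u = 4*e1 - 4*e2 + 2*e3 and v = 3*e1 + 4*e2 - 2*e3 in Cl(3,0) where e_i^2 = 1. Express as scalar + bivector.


In Cl(3,0): e_i^2 = 1, e_ie_j = -e_je_i for i != j.
Scalar part = u . v = 4*3 + (-4)*4 + 2*(-2)
= 12 + (-16) + (-4) = -8
e12 coeff = 4*4 - (-4)*3 = 16 - (-12) = 28
e13 coeff = 4*(-2) - 2*3 = -8 - 6 = -14
e23 coeff = (-4)*(-2) - 2*4 = 8 - 8 = 0
uv = -8 + 28*e12 - 14*e13 + 0*e23


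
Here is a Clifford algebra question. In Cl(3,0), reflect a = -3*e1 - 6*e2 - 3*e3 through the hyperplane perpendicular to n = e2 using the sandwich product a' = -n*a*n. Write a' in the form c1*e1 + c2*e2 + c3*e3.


Reflection formula: a' = -n*a*n, with n = e2 (unit vector, n^2 = 1).
For reflection through hyperplane perp to e2:
The component along e2 flips sign, others stay.
a = (-3, -6, -3)
a' = (-3, 6, -3)
a' = -3*e1 + 6*e2 - 3*e3


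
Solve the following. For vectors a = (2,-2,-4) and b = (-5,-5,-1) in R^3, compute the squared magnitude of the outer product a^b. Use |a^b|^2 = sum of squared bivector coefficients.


a wedge b = (a1*b2 - a2*b1)*e12 + (a1*b3 - a3*b1)*e13 + (a2*b3 - a3*b2)*e23
e12 coeff: 2*(-5) - (-2)*(-5) = -10 - 10 = -20
e13 coeff: 2*(-1) - (-4)*(-5) = -2 - 20 = -22
e23 coeff: (-2)*(-1) - (-4)*(-5) = 2 - 20 = -18
|a wedge b|^2 = (-20)^2 + (-22)^2 + (-18)^2
= 400 + 484 + 324
= 1208


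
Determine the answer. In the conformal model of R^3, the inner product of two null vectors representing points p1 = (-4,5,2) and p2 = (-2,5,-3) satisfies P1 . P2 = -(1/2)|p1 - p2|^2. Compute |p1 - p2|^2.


p1 - p2 = (-2, 0, 5)
|p1 - p2|^2 = (-2)^2 + 0^2 + 5^2
= 4 + 0 + 25
= 29


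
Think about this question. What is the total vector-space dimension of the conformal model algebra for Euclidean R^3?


The conformal model of R^3 uses Cl(4,1): the 3 Euclidean generators plus two extra orthogonal generators e+ (e+^2 = +1) and e- (e-^2 = -1), from which the null vectors e0, einf are built.
Number of generators m = 3 + 2 = 5.
dim Cl(p,q) = 2^m = 2^5 = 32


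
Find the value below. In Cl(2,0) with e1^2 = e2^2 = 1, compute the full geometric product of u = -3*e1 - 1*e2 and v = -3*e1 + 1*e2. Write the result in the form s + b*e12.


Expand: (-3*e1 - 1*e2)(-3*e1 + 1*e2)
= (-3)*(-3)*e1e1 + (-3)*1*e1e2 + (-1)*(-3)*e2e1 + (-1)*1*e2e2
Using e1^2 = e2^2 = 1, e2e1 = -e1e2:
Scalar part s = (-3)*(-3) + (-1)*1 = 9 + (-1) = 8
Bivector part b = (-3)*1 - (-1)*(-3) = -3 - 3 = -6
uv = 8 - 6*e12


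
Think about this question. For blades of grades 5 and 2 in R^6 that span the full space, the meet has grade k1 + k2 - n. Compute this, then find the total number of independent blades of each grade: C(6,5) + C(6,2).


Meet grade = grade(A) + grade(B) - n
= 5 + 2 - 6 = 1
C(6,5) = 6
C(6,2) = 15
dim_A + dim_B = 6 + 15 = 21


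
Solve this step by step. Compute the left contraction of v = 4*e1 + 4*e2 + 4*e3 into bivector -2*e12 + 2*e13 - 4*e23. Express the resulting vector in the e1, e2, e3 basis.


Left contraction v _| B = <vB>_1 (grade-1 part of the geometric product vB).
Using e1_|e12 = e2, e2_|e12 = -e1, e1_|e13 = e3, e3_|e13 = -e1, e2_|e23 = e3, e3_|e23 = -e2:
e1 coeff: -v2*b12 - v3*b13 = -(4)*(-2) - (4)*(2) = 0
e2 coeff: v1*b12 - v3*b23 = (4)*(-2) - (4)*(-4) = 8
e3 coeff: v1*b13 + v2*b23 = (4)*(2) + (4)*(-4) = -8
v _| B = 0*e1 + 8*e2 - 8*e3


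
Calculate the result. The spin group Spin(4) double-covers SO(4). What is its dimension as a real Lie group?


Spin(n) double-covers SO(n); both have Lie algebra so(n) of dimension n(n-1)/2.
n = 4
n(n-1) = 4 * 3 = 12
dim Spin(4) = 12/2 = 6


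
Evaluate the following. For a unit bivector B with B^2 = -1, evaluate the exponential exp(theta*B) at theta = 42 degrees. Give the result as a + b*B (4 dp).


For a unit bivector B with B^2 = -1, the exponential series gives
e^(theta*B) = cos(theta) + sin(theta)*B (the GA analogue of Euler's formula).
theta = 42 degrees = 0.733038 rad
cos(42 deg) = 0.7431
sin(42 deg) = 0.6691
exp(theta*B) = 0.7431 + 0.6691*B


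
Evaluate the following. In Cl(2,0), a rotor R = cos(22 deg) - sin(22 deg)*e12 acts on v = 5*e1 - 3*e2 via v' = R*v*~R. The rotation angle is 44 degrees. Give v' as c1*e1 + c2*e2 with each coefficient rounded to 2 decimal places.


Rotor R = cos(22deg) - sin(22deg)*e12
Rotation angle theta = 2 * 22 = 44 degrees
v' = R*v*~R rotates v by theta.
cos(44deg) = 0.7193, sin(44deg) = 0.6947
v'_1 = 5*cos(44deg) - (-3)*sin(44deg)
= 5*0.7193 - (-3)*0.6947
= 5.68
v'_2 = 5*sin(44deg) + (-3)*cos(44deg)
= 5*0.6947 + (-3)*0.7193
= 1.32
v' = 5.68*e1 + 1.32*e2


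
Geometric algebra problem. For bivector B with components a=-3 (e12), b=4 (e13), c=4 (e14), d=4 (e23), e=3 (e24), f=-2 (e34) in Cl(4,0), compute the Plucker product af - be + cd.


Plucker relation: af - be + cd
a*f = (-3)*(-2) = 6
b*e = 4*3 = 12
c*d = 4*4 = 16
af - be + cd = 6 - 12 + 16
= 10


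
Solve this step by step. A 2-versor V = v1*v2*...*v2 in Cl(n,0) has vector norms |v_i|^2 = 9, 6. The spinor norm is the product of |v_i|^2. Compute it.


Spinor norm N(V) = |v1|^2 * |v2|^2 * ... * |v2|^2
= 9 * 6
Running product: 9, 54
N(V) = 54


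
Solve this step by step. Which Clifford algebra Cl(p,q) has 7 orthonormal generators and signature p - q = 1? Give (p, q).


We need p + q = 7 and p - q = 1.
Adding: 2p = 7 + 1 = 8, so p = 4.
Then q = 7 - 4 = 3.
(p, q) = (4, 3)


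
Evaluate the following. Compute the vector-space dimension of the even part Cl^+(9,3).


Even subalgebra dimension = 2^(n-1)
n = 9 + 3 = 12
2^(12 - 1) = 2^11 = 2048
Verification: sum of C(12,k) for even k = 1 + 66 + 495 + 924 + 495 + 66 + 1 = 2048
Result = 2048


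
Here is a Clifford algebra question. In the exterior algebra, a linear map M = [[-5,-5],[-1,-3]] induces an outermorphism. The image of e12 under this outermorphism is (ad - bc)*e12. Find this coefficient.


The outermorphism of a linear map f sends e1^e2 to f(e1)^f(e2).
f(e1) = -5*e1 - 1*e2
f(e2) = -5*e1 - 3*e2
f(e1) ^ f(e2) = (-5*e1 - 1*e2) ^ (-5*e1 - 3*e2)
= (-5)*(-3)*e12 + (-1)*(-5)*e21
= (15 - 5)*e12
= 10*e12
Coefficient = 10


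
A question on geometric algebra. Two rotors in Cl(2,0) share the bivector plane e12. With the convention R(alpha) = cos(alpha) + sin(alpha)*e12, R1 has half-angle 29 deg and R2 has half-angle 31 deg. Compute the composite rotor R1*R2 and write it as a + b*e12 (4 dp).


Same-plane rotors commute and their half-angles add:
R1*R2 = cos(a1 + a2) + sin(a1 + a2)*e12.
a1 + a2 = 29 + 31 = 60 deg
cos(60 deg) = 0.5000
sin(60 deg) = 0.8660
R1*R2 = 0.5000 + 0.8660*e12


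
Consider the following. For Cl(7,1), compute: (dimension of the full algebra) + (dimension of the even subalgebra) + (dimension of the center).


n = 7 + 1 = 8
Total dim = 2^8 = 256
Even subalgebra dim = 2^7 = 128
n is even, so center dim = 1
Sum = 256 + 128 + 1 = 385


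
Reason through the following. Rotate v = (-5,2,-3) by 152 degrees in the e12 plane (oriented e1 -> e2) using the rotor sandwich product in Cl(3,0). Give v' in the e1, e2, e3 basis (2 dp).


Rotor R = cos(76deg) - sin(76deg)*e12
Rotation angle theta = 2 * 76 = 152 degrees in the e12 plane (e1 -> e2).
The component perpendicular to the plane (e3) is invariant: v'_3 = v3 = -3.00
cos(152deg) = -0.8829, sin(152deg) = 0.4695
v'_1 = v1*cos(theta) - v2*sin(theta) = -5*(-0.8829) - 2*0.4695 = 3.48
v'_2 = v1*sin(theta) + v2*cos(theta) = -5*0.4695 + 2*(-0.8829) = -4.11
v' = 3.48*e1 - 4.11*e2 - 3.00*e3


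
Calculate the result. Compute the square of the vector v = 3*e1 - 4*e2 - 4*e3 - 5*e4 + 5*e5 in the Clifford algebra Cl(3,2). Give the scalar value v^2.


v^2 = sum of c_i^2 * e_i^2
Positive signature terms (e_i^2 = +1): 3^2 + (-4)^2 + (-4)^2 = 41
Negative signature terms (e_j^2 = -1): (-5)^2 + 5^2 = 50
v^2 = 41 - 50 = -9


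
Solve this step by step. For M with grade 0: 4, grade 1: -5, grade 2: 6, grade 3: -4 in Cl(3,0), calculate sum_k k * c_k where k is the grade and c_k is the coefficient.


Grade-weighted sum = sum of grade_k * coefficient_k
0*4 = 0
1*(-5) = -5
2*6 = 12
3*(-4) = -12
Total = 0 + (-5) + 12 + (-12) = -5


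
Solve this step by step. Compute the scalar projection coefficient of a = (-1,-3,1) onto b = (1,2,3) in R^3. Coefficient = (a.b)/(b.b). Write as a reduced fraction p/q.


Projection coefficient = (a . b) / (b . b)
a . b = (-1)*1 + (-3)*2 + 1*3
= -1 + (-6) + 3 = -4
b . b = 1^2 + 2^2 + 3^2
= 1 + 4 + 9 = 14
Coefficient = -4/14
In lowest terms: -2/7


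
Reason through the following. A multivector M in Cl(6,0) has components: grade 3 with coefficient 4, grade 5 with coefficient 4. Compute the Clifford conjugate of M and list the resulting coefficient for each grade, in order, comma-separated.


Clifford conjugate sign for grade k: (-1)^(k(k+1)/2)
Grade 3: (-1)^(3*4/2) = (-1)^6 = 1, coeff 4 -> 4
Grade 5: (-1)^(5*6/2) = (-1)^15 = -1, coeff 4 -> -4
Conjugated coefficients: 4, -4


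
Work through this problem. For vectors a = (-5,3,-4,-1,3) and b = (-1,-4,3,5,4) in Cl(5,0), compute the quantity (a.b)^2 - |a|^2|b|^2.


a . b = (-5)*(-1) + 3*(-4) + (-4)*3 + (-1)*5 + 3*4
= 5 + (-12) + (-12) + (-5) + 12 = -12
|a|^2 = (-5)^2 + 3^2 + (-4)^2 + (-1)^2 + 3^2 = 60
|b|^2 = (-1)^2 + (-4)^2 + 3^2 + 5^2 + 4^2 = 67
(a.b)^2 = (-12)^2 = 144
|a|^2 * |b|^2 = 60 * 67 = 4020
Result = 144 - 4020 = -3876


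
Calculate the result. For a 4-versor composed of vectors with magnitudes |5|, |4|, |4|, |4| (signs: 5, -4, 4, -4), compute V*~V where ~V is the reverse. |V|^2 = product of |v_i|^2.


Each vector v_i has |v_i|^2 = s_i^2
Squared scales: 5^2 = 25, (-4)^2 = 16, 4^2 = 16, (-4)^2 = 16
|V|^2 = 25 * 16 * 16 * 16
= 102400


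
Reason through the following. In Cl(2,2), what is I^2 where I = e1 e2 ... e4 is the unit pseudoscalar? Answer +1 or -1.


The pseudoscalar I = e1...e_n (product of all n generators) of Cl(p,q) satisfies I^2 = (-1)^(q + n(n-1)/2).
p = 2, q = 2, n = p + q = 4
n(n-1)/2 = 4 * 3 / 2 = 6
Exponent = q + n(n-1)/2 = 2 + 6 = 8
I^2 = (-1)^8 = +1


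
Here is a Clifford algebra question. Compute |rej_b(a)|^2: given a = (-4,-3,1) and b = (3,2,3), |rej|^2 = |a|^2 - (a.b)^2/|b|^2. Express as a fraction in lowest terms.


|a|^2 = (-4)^2 + (-3)^2 + 1^2 = 26
|b|^2 = 3^2 + 2^2 + 3^2 = 22
a . b = (-4)*3 + (-3)*2 + 1*3 = -15
(a.b)^2 = (-15)^2 = 225
|rej|^2 = 26 - 225/22
= (572 - 225)/22
= 347/22
In lowest terms: 347/22


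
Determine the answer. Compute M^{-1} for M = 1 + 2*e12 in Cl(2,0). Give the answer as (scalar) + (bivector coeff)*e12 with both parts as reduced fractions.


M = 1 + 2*e12, where e12^2 = -1.
Since M commutes with its reverse ~M = a - b*e12, M * ~M = a^2 - b^2*e12^2 = a^2 + b^2.
So M^{-1} = ~M / (a^2 + b^2) = (a - b*e12)/(a^2 + b^2).
a^2 + b^2 = 1 + 4 = 5
Scalar part = 1/5 = 1/5
Bivector coeff = -2/5 = -2/5
M^{-1} = 1/5 - 2/5*e12


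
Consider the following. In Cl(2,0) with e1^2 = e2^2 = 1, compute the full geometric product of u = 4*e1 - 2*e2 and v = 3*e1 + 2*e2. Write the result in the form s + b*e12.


Expand: (4*e1 - 2*e2)(3*e1 + 2*e2)
= 4*3*e1e1 + 4*2*e1e2 + (-2)*3*e2e1 + (-2)*2*e2e2
Using e1^2 = e2^2 = 1, e2e1 = -e1e2:
Scalar part s = 4*3 + (-2)*2 = 12 + (-4) = 8
Bivector part b = 4*2 - (-2)*3 = 8 - (-6) = 14
uv = 8 + 14*e12
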